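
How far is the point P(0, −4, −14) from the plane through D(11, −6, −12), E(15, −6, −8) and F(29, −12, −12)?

3√11/11

DE = (4, 0, 4) and DF = (18, −6, 0), so a normal is n = DE × DF = (24, 72, −24).
d = |24·0 + 72·(-4) + (-24)·(-14) − 120| / √(576 + 5184 + 576) = |-72| / (24√11) = 3√11/11.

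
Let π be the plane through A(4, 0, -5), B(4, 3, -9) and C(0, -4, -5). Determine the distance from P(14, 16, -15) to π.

AB = (0, 3, -4) and AC = (-4, -4, 0), so a normal is n = AB × AC = (-16, 16, 12).
n = (-16, 16, 12); n·P − (-124) = -24; |n| = 4√41; distance = 24/(4√41) = 6/√41.

6√41/41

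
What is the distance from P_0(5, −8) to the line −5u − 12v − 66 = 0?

d = |(-5)·5 + (-12)·(-8) − 66| / √(25 + 144) = |5|/13 = 5/13.

5/13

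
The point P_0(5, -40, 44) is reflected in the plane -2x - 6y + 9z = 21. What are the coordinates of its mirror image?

n = (-2, -6, 9), |n|² = 121, n·P_0 − 21 = 605, so t = 605/121 = 5.
Foot F = P_0 − 5·n = (15, -10, -1); the reflection is 2F − P_0 = (25, 20, -46).

(25, 20, -46)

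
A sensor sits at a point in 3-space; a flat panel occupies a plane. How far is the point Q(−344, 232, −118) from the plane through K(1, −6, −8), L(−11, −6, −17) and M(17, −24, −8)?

KL = (−12, 0, −9) and KM = (16, −18, 0), so a normal is n = KL × KM = (−162, −144, 216).
Then n·(−344, 232, −118) − (−1026) = −2142.
|n| = √(26244 + 20736 + 46656) = 306, so the distance is |-2142|/306 = 7.

7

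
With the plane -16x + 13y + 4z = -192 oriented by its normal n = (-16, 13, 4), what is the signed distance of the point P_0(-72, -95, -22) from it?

1

n·P_0 − (-192) = 21.
|n| = 21, so the signed distance is 21/21 = 1.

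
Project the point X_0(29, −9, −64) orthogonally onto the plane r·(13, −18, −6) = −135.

The perpendicular from X_0 has direction n = (13, −18, −6): r = (29, −9, −64) + t(13, −18, −6).
Substitute into the plane: n·(X_0 + tn) = -135 gives 923 + 529t = -135, so t = -2.
Foot = (29, −9, −64) + (-2)·(13, −18, −6) = (3, 27, −52).

(3, 27, -52)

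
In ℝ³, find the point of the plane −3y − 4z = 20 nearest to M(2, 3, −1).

(2, 0, -5)

n = (0, −3, −4), |n|² = 25, and n·M − 20 = -25.
t = -25/25 = -1, so the foot is M − t·n = (2, 3, −1) − (-1)·(0, −3, −4) = (2, 0, −5).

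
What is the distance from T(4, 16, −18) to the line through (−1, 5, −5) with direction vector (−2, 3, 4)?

√286

Direction vector d = (−2, 3, 4).
AP = (5, 11, −13), and AP × d = (83, 6, 37).
|AP × d|² = 8294 and |d|² = 29, so the distance is √(8294/29) = √286.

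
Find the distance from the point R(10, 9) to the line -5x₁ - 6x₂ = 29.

The normal to the line is n = (-5, -6) with |n| = √61.
|n·R − 29| = |-104 − 29| = 133, so the distance is 133/√61 = 133√61/61.

133√61/61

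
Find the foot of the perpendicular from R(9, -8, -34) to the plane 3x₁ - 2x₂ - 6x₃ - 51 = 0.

(-3, 0, -10)

n = (3, -2, -6), |n|² = 49, and n·R − 51 = 196.
t = 196/49 = 4, so the foot is R − t·n = (9, -8, -34) − 4·(3, -2, -6) = (-3, 0, -10).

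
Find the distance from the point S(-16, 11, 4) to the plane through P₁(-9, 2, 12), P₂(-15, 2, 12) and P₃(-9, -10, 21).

1

P₁P₂ = (-6, 0, 0) and P₁P₃ = (0, -12, 9), so a normal is n = P₁P₂ × P₁P₃ = (0, 54, 72).
Then n·(-16, 11, 4) - 972 = -90.
|n| = √(0 + 2916 + 5184) = 90, so the distance is |-90|/90 = 1.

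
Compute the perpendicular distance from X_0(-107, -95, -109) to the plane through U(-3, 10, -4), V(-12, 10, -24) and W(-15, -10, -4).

UV = (-9, 0, -20) and UW = (-12, -20, 0), so a normal is n = UV × UW = (-400, 240, 180).
d = |(-400)·(-107) + 240·(-95) + 180·(-109) − 2880| / √(160000 + 57600 + 32400) = |-2500| / 500 = 5.

5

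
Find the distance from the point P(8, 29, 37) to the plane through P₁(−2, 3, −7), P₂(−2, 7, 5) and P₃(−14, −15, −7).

P₁P₂ = (0, 4, 12) and P₁P₃ = (−12, −18, 0), so a normal is n = P₁P₂ × P₁P₃ = (216, −144, 48).
Then n·(8, 29, 37) − (−1200) = 528.
|n| = √(46656 + 20736 + 2304) = 264, so the distance is |528|/264 = 2.

2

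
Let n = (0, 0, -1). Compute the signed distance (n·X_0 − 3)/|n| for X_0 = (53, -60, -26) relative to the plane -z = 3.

n·X_0 − 3 = 23.
|n| = 1, so the signed distance is 23/1 = 23.

23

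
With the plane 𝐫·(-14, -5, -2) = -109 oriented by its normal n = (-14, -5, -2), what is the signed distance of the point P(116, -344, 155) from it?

-7

n·P − (-109) = -105.
|n| = 15, so the signed distance is -105/15 = -7.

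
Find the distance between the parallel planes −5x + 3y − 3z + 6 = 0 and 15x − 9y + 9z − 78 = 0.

20/√43

Divide the second equation by -3 to match normals: −5x + 3y − 3z = -26.
With common normal n = (−5, 3, −3) (|n| = √43), the distance is |(-6) − (-26)|/|n| = 20/√43 = 20√43/43.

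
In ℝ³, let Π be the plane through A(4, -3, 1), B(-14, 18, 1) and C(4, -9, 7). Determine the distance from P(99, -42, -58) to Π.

AB = (-18, 21, 0) and AC = (0, -6, 6), so a normal is n = AB × AC = (126, 108, 108).
Then n·(99, -42, -58) - 288 = 1386.
|n| = √(15876 + 11664 + 11664) = 198, so the distance is |1386|/198 = 7.

7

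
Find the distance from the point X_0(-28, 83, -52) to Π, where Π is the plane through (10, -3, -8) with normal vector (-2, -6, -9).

4

The plane has equation n·(r − (10, -3, -8)) = 0, i.e. n·r = 70.
n = (-2, -6, -9); n·P − 70 = -44; |n| = 11; distance = 44/11 = 4.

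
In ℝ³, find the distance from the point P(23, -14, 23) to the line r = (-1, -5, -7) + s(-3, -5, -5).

Direction vector d = (-3, -5, -5).
AP = (24, -9, 30); AP·d = -177, |AP|² = 1557, |d|² = 59.
distance² = |AP|² − (AP·d)²/|d|² = 1557 − 31329/59 = 1026, so the distance is 3√114.

3√114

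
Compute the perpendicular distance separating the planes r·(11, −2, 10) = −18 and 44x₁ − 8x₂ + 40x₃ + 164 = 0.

23/15

Divide the second equation by 4 to match normals: 11x₁ − 2x₂ + 10x₃ = -41.
Both planes have normal n = (11, −2, 10), |n| = 15. Any point on the first plane is at distance |(-41) − (-18)|/|n| = 23/15 from the second.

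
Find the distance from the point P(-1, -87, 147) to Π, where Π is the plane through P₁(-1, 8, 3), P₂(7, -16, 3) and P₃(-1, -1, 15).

4

P₁P₂ = (8, -24, 0) and P₁P₃ = (0, -9, 12), so a normal is n = P₁P₂ × P₁P₃ = (-288, -96, -72).
n = (-288, -96, -72); n·P − (-696) = -1248; |n| = 312; distance = 1248/312 = 4.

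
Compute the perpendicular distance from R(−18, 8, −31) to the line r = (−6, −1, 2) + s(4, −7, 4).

Direction vector d = (4, −7, 4).
AP = (−12, 9, −33), and AP × d = (−195, −84, 48).
|AP × d|² = 47385 and |d|² = 81, so the distance is √(47385/81) = √585 = 3√65.

3√65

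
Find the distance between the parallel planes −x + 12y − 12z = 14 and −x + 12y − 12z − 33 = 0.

19/17

With common normal n = (−1, 12, −12) (|n| = 17), the distance is |14 − 33|/|n| = 19/17.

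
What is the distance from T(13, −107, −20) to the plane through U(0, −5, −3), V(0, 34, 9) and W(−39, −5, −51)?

1

UV = (0, 39, 12) and UW = (−39, 0, −48), so a normal is n = UV × UW = (−1872, −468, 1521).
d = |(-1872)·13 + (-468)·(-107) + 1521·(-20) − (-2223)| / √(3504384 + 219024 + 2313441) = |-2457| / 2457 = 1.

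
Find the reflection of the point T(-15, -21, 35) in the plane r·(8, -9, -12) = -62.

(1, -39, 11)

With n = (8, -9, -12), the signed offset is (n·T − (-62))/|n|² = -289/289 = -1.
T' = T − 2t·n = (-15, -21, 35) − (-2)·(8, -9, -12) = (1, -39, 11).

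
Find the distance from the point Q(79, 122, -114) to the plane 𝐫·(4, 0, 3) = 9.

d = |4·79 + 3·(-114) − 9| / √(16 + 0 + 9) = |-35| / 5 = 7.

7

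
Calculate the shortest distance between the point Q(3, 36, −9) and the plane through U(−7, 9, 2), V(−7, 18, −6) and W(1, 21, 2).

UV = (0, 9, −8) and UW = (8, 12, 0), so a normal is n = UV × UW = (96, −64, −72).
Then n·(3, 36, −9) − (−1392) = 24.
|n| = √(9216 + 4096 + 5184) = 136, so the distance is |24|/136 = 3/17.

3/17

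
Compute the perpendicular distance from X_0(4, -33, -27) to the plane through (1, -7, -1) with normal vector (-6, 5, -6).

8√97/97

The plane has equation n·(r − (1, -7, -1)) = 0, i.e. n·r = -35.
Then n·(4, -33, -27) - (-35) = 8.
|n| = √(36 + 25 + 36) = √97, so the distance is |8|/√97 = 8/√97.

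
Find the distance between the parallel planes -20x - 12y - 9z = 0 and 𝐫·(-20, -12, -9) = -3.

Both planes have normal n = (-20, -12, -9), |n| = 25. Any point on the first plane is at distance |(-3) − 0|/|n| = 3/25 from the second.

3/25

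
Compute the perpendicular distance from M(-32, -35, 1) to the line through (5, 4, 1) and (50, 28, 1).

17

A direction vector is d = (45, 24, 0).
AP = (-37, -39, 0); AP·d = -2601, |AP|² = 2890, |d|² = 2601.
distance² = |AP|² − (AP·d)²/|d|² = 2890 − 6765201/2601 = 289, so the distance is 17.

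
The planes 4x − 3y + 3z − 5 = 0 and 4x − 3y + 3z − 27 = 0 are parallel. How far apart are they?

Both planes have normal n = (4, −3, 3), |n| = √34. Any point on the first plane is at distance |27 − 5|/|n| = 22/√34 = 11√34/17 from the second.

22/√34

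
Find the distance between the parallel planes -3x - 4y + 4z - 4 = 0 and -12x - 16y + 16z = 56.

10√41/41

Divide the second equation by 4 to match normals: -3x - 4y + 4z = 14.
Both planes have normal n = (-3, -4, 4), |n| = √41. Any point on the first plane is at distance |14 − 4|/|n| = 10/√41 from the second.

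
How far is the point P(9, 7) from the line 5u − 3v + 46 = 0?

The normal to the line is n = (5, −3) with |n| = √34.
|n·P − (-46)| = |24 − (-46)| = 70, so the distance is 70/√34 = 35√34/17.

70/√34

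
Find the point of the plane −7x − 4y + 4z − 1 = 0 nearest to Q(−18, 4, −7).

n = (−7, −4, 4), |n|² = 81, and n·Q − 1 = 81.
t = 81/81 = 1, so the foot is Q − t·n = (−18, 4, −7) − 1·(−7, −4, 4) = (−11, 8, −11).

(-11, 8, -11)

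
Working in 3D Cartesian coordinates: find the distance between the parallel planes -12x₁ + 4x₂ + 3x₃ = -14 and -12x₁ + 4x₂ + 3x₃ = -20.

With common normal n = (-12, 4, 3) (|n| = 13), the distance is |(-14) − (-20)|/|n| = 6/13.

6/13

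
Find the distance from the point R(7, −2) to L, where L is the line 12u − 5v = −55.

149/13

d = |12·7 + (-5)·(-2) − (-55)| / √(144 + 25) = |149|/13 = 149/13.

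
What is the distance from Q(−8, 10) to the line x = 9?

d = |1·(-8) + 0·10 − 9| / √(1 + 0) = |-17|/1 = 17.

17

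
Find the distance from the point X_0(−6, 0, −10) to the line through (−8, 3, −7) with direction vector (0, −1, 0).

√13

Direction vector d = (0, −1, 0).
AP = (2, −3, −3), and AP × d = (−3, 0, −2).
|AP × d|² = 13 and |d|² = 1, so the distance is √13.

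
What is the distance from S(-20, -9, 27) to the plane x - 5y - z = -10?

8/(3√3)

Normal vector n = (1, -5, -1), and n·(-20, -9, 27) - (-10) = 8.
|n| = √(1 + 25 + 1) = 3√3, so the distance is |8|/(3√3) = 8√3/9.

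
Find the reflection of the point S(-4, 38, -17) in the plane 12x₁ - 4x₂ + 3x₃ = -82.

With n = (12, -4, 3), the signed offset is (n·S − (-82))/|n|² = -169/169 = -1.
S' = S − 2t·n = (-4, 38, -17) − (-2)·(12, -4, 3) = (20, 30, -11).

(20, 30, -11)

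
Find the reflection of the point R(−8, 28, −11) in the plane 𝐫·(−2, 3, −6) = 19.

With n = (−2, 3, −6), the signed offset is (n·R − 19)/|n|² = 147/49 = 3.
R' = R − 2t·n = (−8, 28, −11) − 6·(−2, 3, −6) = (4, 10, 25).

(4, 10, 25)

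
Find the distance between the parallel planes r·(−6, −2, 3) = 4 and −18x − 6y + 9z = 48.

Divide the second equation by 3 to match normals: −6x − 2y + 3z = 16.
With common normal n = (−6, −2, 3) (|n| = 7), the distance is |4 − 16|/|n| = 12/7.

12/7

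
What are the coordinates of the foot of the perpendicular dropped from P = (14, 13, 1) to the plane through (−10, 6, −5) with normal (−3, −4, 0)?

(2, -3, 1)

n = (−3, −4, 0), |n|² = 25, and n·P − 6 = -100.
t = -100/25 = -4, so the foot is P − t·n = (14, 13, 1) − (-4)·(−3, −4, 0) = (2, −3, 1).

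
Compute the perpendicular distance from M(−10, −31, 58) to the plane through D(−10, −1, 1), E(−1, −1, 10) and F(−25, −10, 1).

DE = (9, 0, 9) and DF = (−15, −9, 0), so a normal is n = DE × DF = (81, −135, −81).
Then n·(−10, −31, 58) − (−756) = −567.
|n| = √(6561 + 18225 + 6561) = 27√43, so the distance is |-567|/(27√43) = 21/√43.

21/√43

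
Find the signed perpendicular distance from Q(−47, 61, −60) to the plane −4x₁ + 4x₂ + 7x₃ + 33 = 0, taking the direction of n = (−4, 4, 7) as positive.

5

n·Q − (-33) = 45.
|n| = 9, so the signed distance is 45/9 = 5.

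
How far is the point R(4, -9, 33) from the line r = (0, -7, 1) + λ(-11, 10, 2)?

6√29

Direction vector d = (-11, 10, 2).
AP = (4, -2, 32); AP·d = 0, |AP|² = 1044, |d|² = 225.
distance² = |AP|² − (AP·d)²/|d|² = 1044 − 0/225 = 1044, so the distance is 6√29.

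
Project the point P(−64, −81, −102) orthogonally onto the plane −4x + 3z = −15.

(-348/5, -81, -489/5)

n = (−4, 0, 3), |n|² = 25, and n·P − (-15) = -35.
t = -35/25 = -7/5, so the foot is P − t·n = (−64, −81, −102) − (-7/5)·(−4, 0, 3) = (−348/5, −81, −489/5).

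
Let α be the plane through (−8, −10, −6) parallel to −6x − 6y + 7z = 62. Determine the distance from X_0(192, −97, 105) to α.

Parallel planes share the normal n = (−6, −6, 7); since (−8, −10, −6) lies on the plane, its equation is −6x − 6y + 7z = 66.
n = (−6, −6, 7); n·P − 66 = 99; |n| = 11; distance = 99/11 = 9.

9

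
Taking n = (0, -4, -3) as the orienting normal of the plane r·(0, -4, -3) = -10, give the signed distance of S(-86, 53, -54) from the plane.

n·S − (-10) = -40.
|n| = 5, so the signed distance is -40/5 = -8.

-8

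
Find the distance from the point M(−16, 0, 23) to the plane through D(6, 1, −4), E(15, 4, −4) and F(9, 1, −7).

DE = (9, 3, 0) and DF = (3, 0, −3), so a normal is n = DE × DF = (−9, 27, −9).
n = (−9, 27, −9); n·P − 9 = -72; |n| = 9√11; distance = 72/(9√11) = 8√11/11.

8/√11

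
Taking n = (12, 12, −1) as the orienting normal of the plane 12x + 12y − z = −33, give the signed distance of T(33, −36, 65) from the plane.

-4

n·T − (-33) = -68.
|n| = 17, so the signed distance is -68/17 = -4.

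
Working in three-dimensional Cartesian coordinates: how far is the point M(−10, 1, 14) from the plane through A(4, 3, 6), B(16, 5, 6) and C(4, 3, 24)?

AB = (12, 2, 0) and AC = (0, 0, 18), so a normal is n = AB × AC = (36, −216, 0).
d = |36·(-10) + (-216)·1 − (-504)| / √(1296 + 46656 + 0) = |-72| / (36√37) = 2/√37.

2/√37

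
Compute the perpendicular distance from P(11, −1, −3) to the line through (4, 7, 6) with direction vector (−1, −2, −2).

√113

Direction vector d = (−1, −2, −2).
AP = (7, −8, −9), and AP × d = (−2, 23, −22).
|AP × d|² = 1017 and |d|² = 9, so the distance is √(1017/9) = √113.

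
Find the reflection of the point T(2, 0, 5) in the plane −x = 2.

(-6, 0, 5)

n = (−1, 0, 0), |n|² = 1, n·T − 2 = -4, so t = -4/1 = -4.
Foot F = T − (-4)·n = (−2, 0, 5); the reflection is 2F − T = (−6, 0, 5).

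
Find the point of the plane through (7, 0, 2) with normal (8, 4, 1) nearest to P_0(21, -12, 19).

n = (8, 4, 1), |n|² = 81, and n·P_0 − 58 = 81.
t = 81/81 = 1, so the foot is P_0 − t·n = (21, -12, 19) − 1·(8, 4, 1) = (13, -16, 18).

(13, -16, 18)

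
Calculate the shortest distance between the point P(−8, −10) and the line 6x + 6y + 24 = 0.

The normal to the line is n = (6, 6) with |n| = 6√2.
|n·P − (-24)| = |-108 − (-24)| = 84, so the distance is 84/(6√2) = 7√2.

7√2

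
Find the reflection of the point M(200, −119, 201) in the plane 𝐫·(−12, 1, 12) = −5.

(3256/17, -2011/17, 3561/17)

With n = (−12, 1, 12), the signed offset is (n·M − (-5))/|n|² = -102/289 = -6/17.
M' = M − 2t·n = (200, −119, 201) − (-12/17)·(−12, 1, 12) = (3256/17, −2011/17, 3561/17).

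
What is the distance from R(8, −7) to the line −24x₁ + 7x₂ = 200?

441/25

d = |(-24)·8 + 7·(-7) − 200| / √(576 + 49) = |-441|/25 = 441/25.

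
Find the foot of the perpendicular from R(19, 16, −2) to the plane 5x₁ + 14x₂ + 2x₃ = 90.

The perpendicular from R has direction n = (5, 14, 2): r = (19, 16, −2) + t(5, 14, 2).
Substitute into the plane: n·(R + tn) = 90 gives 315 + 225t = 90, so t = -1.
Foot = (19, 16, −2) + (-1)·(5, 14, 2) = (14, 2, −4).

(14, 2, -4)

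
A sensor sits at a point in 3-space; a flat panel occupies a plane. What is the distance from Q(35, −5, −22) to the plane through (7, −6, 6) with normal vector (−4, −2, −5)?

26√5/15

The plane has equation n·(r − (7, −6, 6)) = 0, i.e. n·r = -46.
n = (−4, −2, −5); n·P − (-46) = 26; |n| = 3√5; distance = 26/(3√5).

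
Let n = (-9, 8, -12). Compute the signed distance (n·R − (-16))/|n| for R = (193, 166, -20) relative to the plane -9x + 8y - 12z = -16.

-9

n·R − (-16) = -153.
|n| = 17, so the signed distance is -153/17 = -9.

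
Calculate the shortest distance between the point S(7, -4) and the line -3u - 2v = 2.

15/√13

d = |(-3)·7 + (-2)·(-4) − 2| / √(9 + 4) = |-15|/√13 = 15√13/13.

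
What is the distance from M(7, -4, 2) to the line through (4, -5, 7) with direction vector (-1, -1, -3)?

Direction vector d = (-1, -1, -3).
AP = (3, 1, -5), and AP × d = (-8, 14, -2).
|AP × d|² = 264 and |d|² = 11, so the distance is √(264/11) = √24 = 2√6.

2√6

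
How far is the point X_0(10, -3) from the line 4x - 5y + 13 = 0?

d = |4·10 + (-5)·(-3) − (-13)| / √(16 + 25) = |68|/√41 = 68/√41.

68√41/41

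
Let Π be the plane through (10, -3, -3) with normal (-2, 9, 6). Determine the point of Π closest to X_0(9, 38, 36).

n = (-2, 9, 6), |n|² = 121, and n·X_0 − (-65) = 605.
t = 605/121 = 5, so the foot is X_0 − t·n = (9, 38, 36) − 5·(-2, 9, 6) = (19, -7, 6).

(19, -7, 6)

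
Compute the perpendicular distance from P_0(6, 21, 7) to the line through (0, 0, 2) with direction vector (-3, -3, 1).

Direction vector d = (-3, -3, 1).
AP = (6, 21, 5), and AP × d = (36, -21, 45).
|AP × d|² = 3762 and |d|² = 19, so the distance is √(3762/19) = √198 = 3√22.

3√22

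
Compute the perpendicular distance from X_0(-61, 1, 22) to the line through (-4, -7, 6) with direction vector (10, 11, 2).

√2669

Direction vector d = (10, 11, 2).
AP = (-57, 8, 16), and AP × d = (-160, 274, -707).
|AP × d|² = 600525 and |d|² = 225, so the distance is √(600525/225) = √2669.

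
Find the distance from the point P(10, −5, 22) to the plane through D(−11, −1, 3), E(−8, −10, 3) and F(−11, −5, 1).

3√14/2

DE = (3, −9, 0) and DF = (0, −4, −2), so a normal is n = DE × DF = (18, 6, −12).
d = |18·10 + 6·(-5) + (-12)·22 − (-240)| / √(324 + 36 + 144) = |126| / (6√14) = 3√14/2.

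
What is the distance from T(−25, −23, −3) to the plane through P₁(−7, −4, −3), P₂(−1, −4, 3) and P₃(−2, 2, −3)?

13√97/97

P₁P₂ = (6, 0, 6) and P₁P₃ = (5, 6, 0), so a normal is n = P₁P₂ × P₁P₃ = (−36, 30, 36).
Then n·(−25, −23, −3) − 24 = 78.
|n| = √(1296 + 900 + 1296) = 6√97, so the distance is |78|/(6√97) = 13√97/97.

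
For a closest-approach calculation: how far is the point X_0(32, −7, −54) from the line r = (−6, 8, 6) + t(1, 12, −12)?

3√457

Direction vector d = (1, 12, −12).
AP = (38, −15, −60), and AP × d = (900, 396, 471).
|AP × d|² = 1188657 and |d|² = 289, so the distance is √(1188657/289) = √4113 = 3√457.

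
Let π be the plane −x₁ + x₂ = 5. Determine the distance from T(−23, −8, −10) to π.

5√2

Normal vector n = (−1, 1, 0), and n·(−23, −8, −10) − 5 = 10.
|n| = √(1 + 1 + 0) = √2, so the distance is |10|/√2 = 5√2.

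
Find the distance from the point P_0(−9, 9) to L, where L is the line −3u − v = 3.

15/√10

The normal to the line is n = (−3, −1) with |n| = √10.
|n·P_0 − 3| = |18 − 3| = 15, so the distance is 15/√10 = 3√10/2.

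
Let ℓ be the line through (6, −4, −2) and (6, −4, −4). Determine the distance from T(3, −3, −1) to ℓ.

A direction vector is d = (0, 0, −2).
AP = (−3, 1, 1); AP·d = -2, |AP|² = 11, |d|² = 4.
distance² = |AP|² − (AP·d)²/|d|² = 11 − 4/4 = 10, so the distance is √10.

√10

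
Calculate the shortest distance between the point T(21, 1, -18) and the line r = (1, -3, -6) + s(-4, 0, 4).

Direction vector d = (-4, 0, 4).
AP = (20, 4, -12), and AP × d = (16, -32, 16).
|AP × d|² = 1536 and |d|² = 32, so the distance is √(1536/32) = √48 = 4√3.

4√3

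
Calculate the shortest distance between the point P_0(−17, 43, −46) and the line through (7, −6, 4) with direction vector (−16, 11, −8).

Direction vector d = (−16, 11, −8).
AP = (−24, 49, −50), and AP × d = (158, 608, 520).
|AP × d|² = 665028 and |d|² = 441, so the distance is √(665028/441) = √1508 = 2√377.

2√377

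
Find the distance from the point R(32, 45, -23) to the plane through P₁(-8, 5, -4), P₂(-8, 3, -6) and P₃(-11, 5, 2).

P₁P₂ = (0, -2, -2) and P₁P₃ = (-3, 0, 6), so a normal is n = P₁P₂ × P₁P₃ = (-12, 6, -6).
Then n·(32, 45, -23) - 150 = -126.
|n| = √(144 + 36 + 36) = 6√6, so the distance is |-126|/(6√6) = 21/√6.

21/√6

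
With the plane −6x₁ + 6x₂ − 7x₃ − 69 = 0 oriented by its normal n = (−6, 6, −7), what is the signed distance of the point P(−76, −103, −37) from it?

28/11

n·P − 69 = 28.
|n| = 11, so the signed distance is 28/11.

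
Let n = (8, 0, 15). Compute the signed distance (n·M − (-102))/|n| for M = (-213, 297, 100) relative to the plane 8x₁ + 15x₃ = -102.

-6

n·M − (-102) = -102.
|n| = 17, so the signed distance is -102/17 = -6.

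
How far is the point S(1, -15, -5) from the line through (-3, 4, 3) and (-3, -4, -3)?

√41

A direction vector is d = (0, -8, -6).
AP = (4, -19, -8), and AP × d = (50, 24, -32).
|AP × d|² = 4100 and |d|² = 100, so the distance is √(4100/100) = √41.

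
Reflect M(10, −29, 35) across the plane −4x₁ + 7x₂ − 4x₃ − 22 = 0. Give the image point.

With n = (−4, 7, −4), the signed offset is (n·M − 22)/|n|² = -405/81 = -5.
M' = M − 2t·n = (10, −29, 35) − (-10)·(−4, 7, −4) = (−30, 41, −5).

(-30, 41, -5)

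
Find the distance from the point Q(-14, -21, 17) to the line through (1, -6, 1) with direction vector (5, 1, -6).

2√37

Direction vector d = (5, 1, -6).
AP = (-15, -15, 16); AP·d = -186, |AP|² = 706, |d|² = 62.
distance² = |AP|² − (AP·d)²/|d|² = 706 − 34596/62 = 148, so the distance is 2√37.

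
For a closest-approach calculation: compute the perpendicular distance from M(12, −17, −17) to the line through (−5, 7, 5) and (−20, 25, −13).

2√313

A direction vector is d = (−15, 18, −18).
AP = (17, −24, −22), and AP × d = (828, 636, −54).
|AP × d|² = 1092996 and |d|² = 873, so the distance is √(1092996/873) = √1252 = 2√313.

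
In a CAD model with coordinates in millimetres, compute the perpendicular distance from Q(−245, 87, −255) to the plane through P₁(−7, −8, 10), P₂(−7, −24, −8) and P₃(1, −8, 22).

P₁P₂ = (0, −16, −18) and P₁P₃ = (8, 0, 12), so a normal is n = P₁P₂ × P₁P₃ = (−192, −144, 128).
Then n·(−245, 87, −255) − 3776 = −1904.
|n| = √(36864 + 20736 + 16384) = 272, so the distance is |-1904|/272 = 7.

7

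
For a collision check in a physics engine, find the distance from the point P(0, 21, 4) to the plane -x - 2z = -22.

14/√5

Normal vector n = (-1, 0, -2), and n·(0, 21, 4) - (-22) = 14.
|n| = √(1 + 0 + 4) = √5, so the distance is |14|/√5 = 14/√5.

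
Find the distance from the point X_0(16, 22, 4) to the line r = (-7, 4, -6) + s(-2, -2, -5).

Direction vector d = (-2, -2, -5).
AP = (23, 18, 10); AP·d = -132, |AP|² = 953, |d|² = 33.
distance² = |AP|² − (AP·d)²/|d|² = 953 − 17424/33 = 425, so the distance is 5√17.

5√17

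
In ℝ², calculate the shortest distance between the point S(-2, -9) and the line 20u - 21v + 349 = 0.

The normal to the line is n = (20, -21) with |n| = 29.
|n·S − (-349)| = |149 − (-349)| = 498, so the distance is 498/29.

498/29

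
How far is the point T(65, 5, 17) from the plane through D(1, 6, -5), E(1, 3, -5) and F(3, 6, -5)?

22

DE = (0, -3, 0) and DF = (2, 0, 0), so a normal is n = DE × DF = (0, 0, 6).
d = |6·17 − (-30)| / √(0 + 0 + 36) = |132| / 6 = 22.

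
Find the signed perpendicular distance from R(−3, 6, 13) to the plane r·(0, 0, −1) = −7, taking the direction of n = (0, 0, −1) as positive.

-6

n·R − (-7) = -6.
|n| = 1, so the signed distance is -6/1 = -6.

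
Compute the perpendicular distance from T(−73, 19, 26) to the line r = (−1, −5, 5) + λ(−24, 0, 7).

Direction vector d = (−24, 0, 7).
AP = (−72, 24, 21), and AP × d = (168, 0, 576).
|AP × d|² = 360000 and |d|² = 625, so the distance is √(360000/625) = √576 = 24.

24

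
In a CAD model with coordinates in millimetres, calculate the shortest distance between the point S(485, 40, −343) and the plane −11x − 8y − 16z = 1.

8

d = |(-11)·485 + (-8)·40 + (-16)·(-343) − 1| / √(121 + 64 + 256) = |-168| / 21 = 8.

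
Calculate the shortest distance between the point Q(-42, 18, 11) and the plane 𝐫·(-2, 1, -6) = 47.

d = |(-2)·(-42) + 1·18 + (-6)·11 − 47| / √(4 + 1 + 36) = |-11| / √41 = 11√41/41.

11√41/41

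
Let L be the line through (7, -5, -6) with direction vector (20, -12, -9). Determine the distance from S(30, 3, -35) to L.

√809

Direction vector d = (20, -12, -9).
AP = (23, 8, -29), and AP × d = (-420, -373, -436).
|AP × d|² = 505625 and |d|² = 625, so the distance is √(505625/625) = √809.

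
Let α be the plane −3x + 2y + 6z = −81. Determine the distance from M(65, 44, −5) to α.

Normal vector n = (−3, 2, 6), and n·(65, 44, −5) − (−81) = −56.
|n| = √(9 + 4 + 36) = 7, so the distance is |-56|/7 = 8.

8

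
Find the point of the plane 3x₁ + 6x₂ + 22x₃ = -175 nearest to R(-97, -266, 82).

(-2243/23, -6142/23, 1798/23)

The perpendicular from R has direction n = (3, 6, 22): r = (-97, -266, 82) + t(3, 6, 22).
Substitute into the plane: n·(R + tn) = -175 gives -83 + 529t = -175, so t = -4/23.
Foot = (-97, -266, 82) + (-4/23)·(3, 6, 22) = (-2243/23, -6142/23, 1798/23).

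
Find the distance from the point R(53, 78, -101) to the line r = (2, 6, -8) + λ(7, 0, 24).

3√1201

Direction vector d = (7, 0, 24).
AP = (51, 72, -93); AP·d = -1875, |AP|² = 16434, |d|² = 625.
distance² = |AP|² − (AP·d)²/|d|² = 16434 − 3515625/625 = 10809, so the distance is 3√1201.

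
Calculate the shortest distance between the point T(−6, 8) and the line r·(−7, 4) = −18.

92√65/65

d = |(-7)·(-6) + 4·8 − (-18)| / √(49 + 16) = |92|/√65 = 92/√65.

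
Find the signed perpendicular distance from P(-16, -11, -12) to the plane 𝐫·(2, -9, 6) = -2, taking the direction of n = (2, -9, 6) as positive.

-3/11

n·P − (-2) = -3.
|n| = 11, so the signed distance is -3/11.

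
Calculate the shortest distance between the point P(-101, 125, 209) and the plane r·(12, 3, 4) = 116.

9

d = |12·(-101) + 3·125 + 4·209 − 116| / √(144 + 9 + 16) = |-117| / 13 = 9.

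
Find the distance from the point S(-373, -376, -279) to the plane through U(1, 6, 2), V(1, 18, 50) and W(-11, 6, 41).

UV = (0, 12, 48) and UW = (-12, 0, 39), so a normal is n = UV × UW = (468, -576, 144).
Then n·(-373, -376, -279) - (-2700) = 4536.
|n| = √(219024 + 331776 + 20736) = 756, so the distance is |4536|/756 = 6.

6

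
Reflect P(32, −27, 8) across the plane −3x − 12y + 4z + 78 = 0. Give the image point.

n = (−3, −12, 4), |n|² = 169, n·P − (-78) = 338, so t = 338/169 = 2.
Foot F = P − 2·n = (38, −3, 0); the reflection is 2F − P = (44, 21, −8).

(44, 21, -8)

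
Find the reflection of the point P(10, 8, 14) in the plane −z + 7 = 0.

(10, 8, 0)

With n = (0, 0, −1), the signed offset is (n·P − (-7))/|n|² = -7/1 = -7.
P' = P − 2t·n = (10, 8, 14) − (-14)·(0, 0, −1) = (10, 8, 0).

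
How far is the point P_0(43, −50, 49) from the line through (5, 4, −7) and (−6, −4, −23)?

2√1433

A direction vector is d = (−11, −8, −16).
AP = (38, −54, 56); AP·d = -882, |AP|² = 7496, |d|² = 441.
distance² = |AP|² − (AP·d)²/|d|² = 7496 − 777924/441 = 5732, so the distance is 2√1433.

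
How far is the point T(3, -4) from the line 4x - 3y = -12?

d = |4·3 + (-3)·(-4) − (-12)| / √(16 + 9) = |36|/5 = 36/5.

36/5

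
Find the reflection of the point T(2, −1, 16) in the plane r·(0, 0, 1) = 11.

(2, -1, 6)

With n = (0, 0, 1), the signed offset is (n·T − 11)/|n|² = 5/1 = 5.
T' = T − 2t·n = (2, −1, 16) − 10·(0, 0, 1) = (2, −1, 6).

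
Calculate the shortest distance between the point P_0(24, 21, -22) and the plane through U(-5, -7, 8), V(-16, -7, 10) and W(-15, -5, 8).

UV = (-11, 0, 2) and UW = (-10, 2, 0), so a normal is n = UV × UW = (-4, -20, -22).
Then n·(24, 21, -22) - (-16) = -16.
|n| = √(16 + 400 + 484) = 30, so the distance is |-16|/30 = 8/15.

8/15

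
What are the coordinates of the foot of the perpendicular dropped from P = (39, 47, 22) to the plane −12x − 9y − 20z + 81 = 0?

n = (−12, −9, −20), |n|² = 625, and n·P − (-81) = -1250.
t = -1250/625 = -2, so the foot is P − t·n = (39, 47, 22) − (-2)·(−12, −9, −20) = (15, 29, −18).

(15, 29, -18)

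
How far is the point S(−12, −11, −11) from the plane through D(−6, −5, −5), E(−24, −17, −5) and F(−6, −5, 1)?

6√13/13

DE = (−18, −12, 0) and DF = (0, 0, 6), so a normal is n = DE × DF = (−72, 108, 0).
Then n·(−12, −11, −11) − (−108) = −216.
|n| = √(5184 + 11664 + 0) = 36√13, so the distance is |-216|/(36√13) = 6√13/13.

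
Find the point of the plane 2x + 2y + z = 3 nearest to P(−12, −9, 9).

(-4, -1, 13)

n = (2, 2, 1), |n|² = 9, and n·P − 3 = -36.
t = -36/9 = -4, so the foot is P − t·n = (−12, −9, 9) − (-4)·(2, 2, 1) = (−4, −1, 13).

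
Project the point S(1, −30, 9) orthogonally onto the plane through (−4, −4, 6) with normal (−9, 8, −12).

n = (−9, 8, −12), |n|² = 289, and n·S − (-68) = -289.
t = -289/289 = -1, so the foot is S − t·n = (1, −30, 9) − (-1)·(−9, 8, −12) = (−8, −22, −3).

(-8, -22, -3)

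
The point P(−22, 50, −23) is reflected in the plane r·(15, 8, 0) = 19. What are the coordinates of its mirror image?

(-464/17, 802/17, -23)

n = (15, 8, 0), |n|² = 289, n·P − 19 = 51, so t = 51/289 = 3/17.
Foot F = P − (3/17)·n = (−419/17, 826/17, −23); the reflection is 2F − P = (−464/17, 802/17, −23).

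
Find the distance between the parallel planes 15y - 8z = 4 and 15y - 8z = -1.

With common normal n = (0, 15, -8) (|n| = 17), the distance is |4 − (-1)|/|n| = 5/17.

5/17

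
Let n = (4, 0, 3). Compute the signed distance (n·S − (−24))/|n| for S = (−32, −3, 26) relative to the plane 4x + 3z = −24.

-26/5

n·S − (-24) = -26.
|n| = 5, so the signed distance is -26/5.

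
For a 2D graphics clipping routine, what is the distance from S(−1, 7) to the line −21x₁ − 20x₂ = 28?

d = |(-21)·(-1) + (-20)·7 − 28| / √(441 + 400) = |-147|/29 = 147/29.

147/29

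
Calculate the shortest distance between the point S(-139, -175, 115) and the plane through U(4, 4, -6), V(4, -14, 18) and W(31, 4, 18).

5

UV = (0, -18, 24) and UW = (27, 0, 24), so a normal is n = UV × UW = (-432, 648, 486).
Then n·(-139, -175, 115) - (-2052) = 4590.
|n| = √(186624 + 419904 + 236196) = 918, so the distance is |4590|/918 = 5.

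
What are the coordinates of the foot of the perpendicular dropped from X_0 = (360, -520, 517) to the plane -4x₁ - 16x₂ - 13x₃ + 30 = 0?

The perpendicular from X_0 has direction n = (-4, -16, -13): r = (360, -520, 517) + t(-4, -16, -13).
Substitute into the plane: n·(X_0 + tn) = -30 gives 159 + 441t = -30, so t = -3/7.
Foot = (360, -520, 517) + (-3/7)·(-4, -16, -13) = (2532/7, -3592/7, 3658/7).

(2532/7, -3592/7, 3658/7)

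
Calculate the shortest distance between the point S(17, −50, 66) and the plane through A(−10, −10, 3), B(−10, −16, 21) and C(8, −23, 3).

9/23

AB = (0, −6, 18) and AC = (18, −13, 0), so a normal is n = AB × AC = (234, 324, 108).
d = |234·17 + 324·(-50) + 108·66 − (-5256)| / √(54756 + 104976 + 11664) = |162| / 414 = 9/23.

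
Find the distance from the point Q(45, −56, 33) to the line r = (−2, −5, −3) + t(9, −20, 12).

Direction vector d = (9, −20, 12).
AP = (47, −51, 36); AP·d = 1875, |AP|² = 6106, |d|² = 625.
distance² = |AP|² − (AP·d)²/|d|² = 6106 − 3515625/625 = 481, so the distance is √481.

√481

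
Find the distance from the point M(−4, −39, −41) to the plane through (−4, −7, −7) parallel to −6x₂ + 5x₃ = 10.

Parallel planes share the normal n = (0, −6, 5); since (−4, −7, −7) lies on the plane, its equation is −6x₂ + 5x₃ = 7.
n = (0, −6, 5); n·P − 7 = 22; |n| = √61; distance = 22/√61.

22√61/61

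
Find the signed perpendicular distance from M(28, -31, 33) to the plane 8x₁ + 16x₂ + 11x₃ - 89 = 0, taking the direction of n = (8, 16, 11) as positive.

2/21

n·M − 89 = 2.
|n| = 21, so the signed distance is 2/21.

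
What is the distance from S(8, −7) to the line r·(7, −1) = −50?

113√2/10

d = |7·8 + (-1)·(-7) − (-50)| / √(49 + 1) = |113|/(5√2) = 113/(5√2).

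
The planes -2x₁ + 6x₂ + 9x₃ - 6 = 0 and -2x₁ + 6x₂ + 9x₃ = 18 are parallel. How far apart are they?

12/11

With common normal n = (-2, 6, 9) (|n| = 11), the distance is |6 − 18|/|n| = 12/11.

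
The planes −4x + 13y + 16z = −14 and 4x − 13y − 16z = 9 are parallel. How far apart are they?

Divide the second equation by -1 to match normals: −4x + 13y + 16z = -9.
With common normal n = (−4, 13, 16) (|n| = 21), the distance is |(-14) − (-9)|/|n| = 5/21.

5/21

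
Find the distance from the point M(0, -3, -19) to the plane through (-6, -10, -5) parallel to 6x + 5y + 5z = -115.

Parallel planes share the normal n = (6, 5, 5); since (-6, -10, -5) lies on the plane, its equation is 6x + 5y + 5z = -111.
Then n·(0, -3, -19) - (-111) = 1.
|n| = √(36 + 25 + 25) = √86, so the distance is |1|/√86 = √86/86.

√86/86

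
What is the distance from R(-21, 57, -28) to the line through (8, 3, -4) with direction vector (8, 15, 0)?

Direction vector d = (8, 15, 0).
AP = (-29, 54, -24); AP·d = 578, |AP|² = 4333, |d|² = 289.
distance² = |AP|² − (AP·d)²/|d|² = 4333 − 334084/289 = 3177, so the distance is 3√353.

3√353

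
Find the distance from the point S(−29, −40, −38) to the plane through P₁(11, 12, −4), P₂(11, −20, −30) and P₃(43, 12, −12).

P₁P₂ = (0, −32, −26) and P₁P₃ = (32, 0, −8), so a normal is n = P₁P₂ × P₁P₃ = (256, −832, 1024).
n = (256, −832, 1024); n·P − (-11264) = -1792; |n| = 1344; distance = 1792/1344 = 4/3.

4/3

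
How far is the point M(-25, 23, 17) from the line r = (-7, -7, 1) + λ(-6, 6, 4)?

Direction vector d = (-6, 6, 4).
AP = (-18, 30, 16); AP·d = 352, |AP|² = 1480, |d|² = 88.
distance² = |AP|² − (AP·d)²/|d|² = 1480 − 123904/88 = 72, so the distance is 6√2.

6√2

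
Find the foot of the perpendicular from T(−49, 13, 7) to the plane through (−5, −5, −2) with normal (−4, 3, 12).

(-41, 7, -17)

The perpendicular from T has direction n = (−4, 3, 12): r = (−49, 13, 7) + μ(−4, 3, 12).
Substitute into the plane: n·(T + μn) = -19 gives 319 + 169μ = -19, so μ = -2.
Foot = (−49, 13, 7) + (-2)·(−4, 3, 12) = (−41, 7, −17).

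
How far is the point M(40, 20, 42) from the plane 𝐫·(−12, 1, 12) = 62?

n = (−12, 1, 12); n·P − 62 = -18; |n| = 17; distance = 18/17.

18/17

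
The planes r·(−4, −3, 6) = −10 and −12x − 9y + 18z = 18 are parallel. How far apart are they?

16/√61

Divide the second equation by 3 to match normals: −4x − 3y + 6z = 6.
With common normal n = (−4, −3, 6) (|n| = √61), the distance is |(-10) − 6|/|n| = 16/√61 = 16√61/61.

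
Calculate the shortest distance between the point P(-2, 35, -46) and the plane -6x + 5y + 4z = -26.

n = (-6, 5, 4); n·P − (-26) = 29; |n| = √77; distance = 29/√77.

29√77/77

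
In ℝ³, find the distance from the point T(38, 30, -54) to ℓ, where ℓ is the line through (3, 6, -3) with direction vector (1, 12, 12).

Direction vector d = (1, 12, 12).
AP = (35, 24, -51), and AP × d = (900, -471, 396).
|AP × d|² = 1188657 and |d|² = 289, so the distance is √(1188657/289) = √4113 = 3√457.

3√457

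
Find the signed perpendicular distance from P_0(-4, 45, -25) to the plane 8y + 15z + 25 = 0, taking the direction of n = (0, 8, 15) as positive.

10/17

n·P_0 − (-25) = 10.
|n| = 17, so the signed distance is 10/17.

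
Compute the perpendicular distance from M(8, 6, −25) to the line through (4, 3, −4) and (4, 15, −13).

√241

A direction vector is d = (0, 12, −9).
AP = (4, 3, −21), and AP × d = (225, 36, 48).
|AP × d|² = 54225 and |d|² = 225, so the distance is √(54225/225) = √241.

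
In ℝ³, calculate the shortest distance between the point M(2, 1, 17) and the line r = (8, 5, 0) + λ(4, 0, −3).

2√29

Direction vector d = (4, 0, −3).
AP = (−6, −4, 17); AP·d = -75, |AP|² = 341, |d|² = 25.
distance² = |AP|² − (AP·d)²/|d|² = 341 − 5625/25 = 116, so the distance is 2√29.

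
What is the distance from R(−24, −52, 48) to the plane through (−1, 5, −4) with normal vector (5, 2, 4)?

The plane has equation n·(r − (−1, 5, −4)) = 0, i.e. n·r = -11.
d = |5·(-24) + 2·(-52) + 4·48 − (-11)| / √(25 + 4 + 16) = |-21| / (3√5) = 7√5/5.

7√5/5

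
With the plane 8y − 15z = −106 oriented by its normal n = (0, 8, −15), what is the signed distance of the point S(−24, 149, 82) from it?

n·S − (-106) = 68.
|n| = 17, so the signed distance is 68/17 = 4.

4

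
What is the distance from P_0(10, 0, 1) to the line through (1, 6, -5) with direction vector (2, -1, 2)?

Direction vector d = (2, -1, 2).
AP = (9, -6, 6), and AP × d = (-6, -6, 3).
|AP × d|² = 81 and |d|² = 9, so the distance is √(81/9) = √9 = 3.

3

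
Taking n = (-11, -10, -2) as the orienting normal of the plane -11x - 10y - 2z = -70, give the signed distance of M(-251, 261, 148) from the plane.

-5

n·M − (-70) = -75.
|n| = 15, so the signed distance is -75/15 = -5.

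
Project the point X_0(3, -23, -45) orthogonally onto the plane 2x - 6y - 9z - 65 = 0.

(-5, 1, -9)

The perpendicular from X_0 has direction n = (2, -6, -9): r = (3, -23, -45) + μ(2, -6, -9).
Substitute into the plane: n·(X_0 + μn) = 65 gives 549 + 121μ = 65, so μ = -4.
Foot = (3, -23, -45) + (-4)·(2, -6, -9) = (-5, 1, -9).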